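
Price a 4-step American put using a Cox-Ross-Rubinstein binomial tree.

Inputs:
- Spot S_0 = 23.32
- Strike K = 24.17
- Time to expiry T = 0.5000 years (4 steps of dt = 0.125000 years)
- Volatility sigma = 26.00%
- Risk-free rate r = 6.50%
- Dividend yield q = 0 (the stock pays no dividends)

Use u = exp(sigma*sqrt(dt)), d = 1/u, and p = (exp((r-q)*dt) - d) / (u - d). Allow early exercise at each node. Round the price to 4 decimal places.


dt = T/N = 0.125000
u = exp(sigma*sqrt(dt)) = 1.096281; d = 1/u = 0.912175
p = (exp((r-q)*dt) - d) / (u - d) = 0.521347
Discount per step: exp(-r*dt) = 0.991908
Stock lattice S(k, i) with i counting down-moves:
  k=0: S(0,0) = 23.3200
  k=1: S(1,0) = 25.5653; S(1,1) = 21.2719
  k=2: S(2,0) = 28.0267; S(2,1) = 23.3200; S(2,2) = 19.4037
  k=3: S(3,0) = 30.7252; S(3,1) = 25.5653; S(3,2) = 21.2719; S(3,3) = 17.6996
  k=4: S(4,0) = 33.6835; S(4,1) = 28.0267; S(4,2) = 23.3200; S(4,3) = 19.4037; S(4,4) = 16.1451
Terminal payoffs V(N, i) = max(K - S_T, 0):
  V(4,0) = 0.000000; V(4,1) = 0.000000; V(4,2) = 0.850000; V(4,3) = 4.766303; V(4,4) = 8.024912
Backward induction: V(k, i) = exp(-r*dt) * [p * V(k+1, i) + (1-p) * V(k+1, i+1)]; then take max(V_cont, immediate exercise) for American.
  V(3,0) = exp(-r*dt) * [p*0.000000 + (1-p)*0.000000] = 0.000000; exercise = 0.000000; V(3,0) = max -> 0.000000
  V(3,1) = exp(-r*dt) * [p*0.000000 + (1-p)*0.850000] = 0.403563; exercise = 0.000000; V(3,1) = max -> 0.403563
  V(3,2) = exp(-r*dt) * [p*0.850000 + (1-p)*4.766303] = 2.702503; exercise = 2.898089; V(3,2) = max -> 2.898089
  V(3,3) = exp(-r*dt) * [p*4.766303 + (1-p)*8.024912] = 6.274856; exercise = 6.470441; V(3,3) = max -> 6.470441
  V(2,0) = exp(-r*dt) * [p*0.000000 + (1-p)*0.403563] = 0.191603; exercise = 0.000000; V(2,0) = max -> 0.191603
  V(2,1) = exp(-r*dt) * [p*0.403563 + (1-p)*2.898089] = 1.584648; exercise = 0.850000; V(2,1) = max -> 1.584648
  V(2,2) = exp(-r*dt) * [p*2.898089 + (1-p)*6.470441] = 4.570718; exercise = 4.766303; V(2,2) = max -> 4.766303
  V(1,0) = exp(-r*dt) * [p*0.191603 + (1-p)*1.584648] = 0.851442; exercise = 0.000000; V(1,0) = max -> 0.851442
  V(1,1) = exp(-r*dt) * [p*1.584648 + (1-p)*4.766303] = 3.082410; exercise = 2.898089; V(1,1) = max -> 3.082410
  V(0,0) = exp(-r*dt) * [p*0.851442 + (1-p)*3.082410] = 1.903771; exercise = 0.850000; V(0,0) = max -> 1.903771

Answer: Price = V(0,0) = 1.9038


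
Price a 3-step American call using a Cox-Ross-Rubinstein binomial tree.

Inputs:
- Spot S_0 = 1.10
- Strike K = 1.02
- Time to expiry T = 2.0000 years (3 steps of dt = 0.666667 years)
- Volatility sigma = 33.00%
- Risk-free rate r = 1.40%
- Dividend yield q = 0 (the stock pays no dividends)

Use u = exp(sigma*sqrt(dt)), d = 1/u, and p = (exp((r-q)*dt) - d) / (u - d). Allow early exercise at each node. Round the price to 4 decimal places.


dt = T/N = 0.666667
u = exp(sigma*sqrt(dt)) = 1.309236; d = 1/u = 0.763804
p = (exp((r-q)*dt) - d) / (u - d) = 0.450236
Discount per step: exp(-r*dt) = 0.990710
Stock lattice S(k, i) with i counting down-moves:
  k=0: S(0,0) = 1.1000
  k=1: S(1,0) = 1.4402; S(1,1) = 0.8402
  k=2: S(2,0) = 1.8855; S(2,1) = 1.1000; S(2,2) = 0.6417
  k=3: S(3,0) = 2.4686; S(3,1) = 1.4402; S(3,2) = 0.8402; S(3,3) = 0.4902
Terminal payoffs V(N, i) = max(S_T - K, 0):
  V(3,0) = 1.448577; V(3,1) = 0.420160; V(3,2) = 0.000000; V(3,3) = 0.000000
Backward induction: V(k, i) = exp(-r*dt) * [p * V(k+1, i) + (1-p) * V(k+1, i+1)]; then take max(V_cont, immediate exercise) for American.
  V(2,0) = exp(-r*dt) * [p*1.448577 + (1-p)*0.420160] = 0.874985; exercise = 0.865509; V(2,0) = max -> 0.874985
  V(2,1) = exp(-r*dt) * [p*0.420160 + (1-p)*0.000000] = 0.187413; exercise = 0.080000; V(2,1) = max -> 0.187413
  V(2,2) = exp(-r*dt) * [p*0.000000 + (1-p)*0.000000] = 0.000000; exercise = 0.000000; V(2,2) = max -> 0.000000
  V(1,0) = exp(-r*dt) * [p*0.874985 + (1-p)*0.187413] = 0.492366; exercise = 0.420160; V(1,0) = max -> 0.492366
  V(1,1) = exp(-r*dt) * [p*0.187413 + (1-p)*0.000000] = 0.083596; exercise = 0.000000; V(1,1) = max -> 0.083596
  V(0,0) = exp(-r*dt) * [p*0.492366 + (1-p)*0.083596] = 0.265152; exercise = 0.080000; V(0,0) = max -> 0.265152

Answer: Price = V(0,0) = 0.2652


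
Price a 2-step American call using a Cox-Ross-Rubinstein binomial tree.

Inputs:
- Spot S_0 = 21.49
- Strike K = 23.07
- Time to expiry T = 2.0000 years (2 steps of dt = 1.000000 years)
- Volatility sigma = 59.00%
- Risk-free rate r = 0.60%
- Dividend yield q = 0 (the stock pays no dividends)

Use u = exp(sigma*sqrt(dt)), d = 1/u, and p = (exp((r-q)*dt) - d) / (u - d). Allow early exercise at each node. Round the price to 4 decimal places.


dt = T/N = 1.000000
u = exp(sigma*sqrt(dt)) = 1.803988; d = 1/u = 0.554327
p = (exp((r-q)*dt) - d) / (u - d) = 0.361451
Discount per step: exp(-r*dt) = 0.994018
Stock lattice S(k, i) with i counting down-moves:
  k=0: S(0,0) = 21.4900
  k=1: S(1,0) = 38.7677; S(1,1) = 11.9125
  k=2: S(2,0) = 69.9365; S(2,1) = 21.4900; S(2,2) = 6.6034
Terminal payoffs V(N, i) = max(S_T - K, 0):
  V(2,0) = 46.866502; V(2,1) = 0.000000; V(2,2) = 0.000000
Backward induction: V(k, i) = exp(-r*dt) * [p * V(k+1, i) + (1-p) * V(k+1, i+1)]; then take max(V_cont, immediate exercise) for American.
  V(1,0) = exp(-r*dt) * [p*46.866502 + (1-p)*0.000000] = 16.838589; exercise = 15.697711; V(1,0) = max -> 16.838589
  V(1,1) = exp(-r*dt) * [p*0.000000 + (1-p)*0.000000] = 0.000000; exercise = 0.000000; V(1,1) = max -> 0.000000
  V(0,0) = exp(-r*dt) * [p*16.838589 + (1-p)*0.000000] = 6.049909; exercise = 0.000000; V(0,0) = max -> 6.049909

Answer: Price = V(0,0) = 6.0499


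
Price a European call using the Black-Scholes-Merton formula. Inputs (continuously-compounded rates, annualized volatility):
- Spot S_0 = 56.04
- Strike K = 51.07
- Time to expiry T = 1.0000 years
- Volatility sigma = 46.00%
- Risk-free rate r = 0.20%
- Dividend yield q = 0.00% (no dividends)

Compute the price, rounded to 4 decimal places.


Answer: Price = 12.4713

Derivation:
d1 = (ln(S/K) + (r - q + 0.5*sigma^2) * T) / (sigma * sqrt(T)) = 0.43623583
d2 = d1 - sigma * sqrt(T) = -0.02376417
exp(-rT) = 0.99800200; exp(-qT) = 1.00000000
C = S_0 * exp(-qT) * N(d1) - K * exp(-rT) * N(d2)
N(d1) = 0.66866718; N(d2) = 0.49052036
C = 56.0400 * 1.00000000 * 0.66866718 - 51.0700 * 0.99800200 * 0.49052036 = 12.4713


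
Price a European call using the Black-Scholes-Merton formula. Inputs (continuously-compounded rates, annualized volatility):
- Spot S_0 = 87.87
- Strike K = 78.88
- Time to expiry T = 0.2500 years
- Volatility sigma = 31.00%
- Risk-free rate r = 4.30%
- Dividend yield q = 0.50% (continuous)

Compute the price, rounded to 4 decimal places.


Answer: Price = 11.3812

Derivation:
d1 = (ln(S/K) + (r - q + 0.5*sigma^2) * T) / (sigma * sqrt(T)) = 0.83511767
d2 = d1 - sigma * sqrt(T) = 0.68011767
exp(-rT) = 0.98930757; exp(-qT) = 0.99875078
C = S_0 * exp(-qT) * N(d1) - K * exp(-rT) * N(d2)
N(d1) = 0.79817427; N(d2) = 0.75178502
C = 87.8700 * 0.99875078 * 0.79817427 - 78.8800 * 0.98930757 * 0.75178502 = 11.3812


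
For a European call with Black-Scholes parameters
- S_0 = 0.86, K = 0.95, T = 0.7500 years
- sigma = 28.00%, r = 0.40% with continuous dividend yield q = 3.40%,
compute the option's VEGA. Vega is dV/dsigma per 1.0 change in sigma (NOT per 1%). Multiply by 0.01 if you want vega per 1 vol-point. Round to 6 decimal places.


d1 = -0.3819980129; d2 = -0.6244851260
phi(d1) = 0.3708714493; exp(-qT) = 0.9748223790; exp(-rT) = 0.9970044955
Vega = S * exp(-qT) * phi(d1) * sqrt(T) = 0.8600 * 0.9748223790 * 0.3708714493 * 0.8660254038 = 0.269264

Answer: Vega = 0.269264


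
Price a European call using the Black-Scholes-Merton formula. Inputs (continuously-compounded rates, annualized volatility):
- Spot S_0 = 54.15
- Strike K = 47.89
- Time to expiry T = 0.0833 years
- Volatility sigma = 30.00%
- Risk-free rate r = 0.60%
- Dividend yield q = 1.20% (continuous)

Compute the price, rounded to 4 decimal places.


d1 = (ln(S/K) + (r - q + 0.5*sigma^2) * T) / (sigma * sqrt(T)) = 1.45636821
d2 = d1 - sigma * sqrt(T) = 1.36978299
exp(-rT) = 0.99950032; exp(-qT) = 0.99900090
C = S_0 * exp(-qT) * N(d1) - K * exp(-rT) * N(d2)
N(d1) = 0.92735457; N(d2) = 0.91462267
C = 54.1500 * 0.99900090 * 0.92735457 - 47.8900 * 0.99950032 * 0.91462267 = 6.3867

Answer: Price = 6.3867


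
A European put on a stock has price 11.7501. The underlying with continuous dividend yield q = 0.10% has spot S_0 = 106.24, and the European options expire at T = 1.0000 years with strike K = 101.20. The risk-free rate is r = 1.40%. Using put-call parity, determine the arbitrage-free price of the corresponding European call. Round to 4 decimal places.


Put-call parity: C - P = S_0 * exp(-qT) - K * exp(-rT).
S_0 * exp(-qT) = 106.2400 * 0.99900050 = 106.13381310
K * exp(-rT) = 101.2000 * 0.98609754 = 99.79307148
C = P + S*exp(-qT) - K*exp(-rT)
C = 11.7501 + 106.13381310 - 99.79307148 = 18.0908

Answer: Call price = 18.0908


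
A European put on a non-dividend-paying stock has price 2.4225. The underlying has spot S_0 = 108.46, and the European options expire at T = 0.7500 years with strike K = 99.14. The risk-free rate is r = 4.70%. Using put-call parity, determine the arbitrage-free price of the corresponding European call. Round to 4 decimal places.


Answer: Call price = 15.1763

Derivation:
Put-call parity: C - P = S_0 * exp(-qT) - K * exp(-rT).
S_0 * exp(-qT) = 108.4600 * 1.00000000 = 108.46000000
K * exp(-rT) = 99.1400 * 0.96536405 = 95.70619143
C = P + S*exp(-qT) - K*exp(-rT)
C = 2.4225 + 108.46000000 - 95.70619143 = 15.1763


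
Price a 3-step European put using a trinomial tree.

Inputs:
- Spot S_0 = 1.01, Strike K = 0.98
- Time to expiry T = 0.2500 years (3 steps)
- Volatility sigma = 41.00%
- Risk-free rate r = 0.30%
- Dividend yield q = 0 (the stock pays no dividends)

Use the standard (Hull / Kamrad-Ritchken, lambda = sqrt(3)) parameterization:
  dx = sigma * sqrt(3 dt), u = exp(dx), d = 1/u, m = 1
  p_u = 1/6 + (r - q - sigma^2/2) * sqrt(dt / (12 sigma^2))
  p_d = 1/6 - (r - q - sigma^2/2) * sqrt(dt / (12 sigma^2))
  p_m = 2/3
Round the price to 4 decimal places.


Answer: Price = V(0,0) = 0.0642

Derivation:
dt = T/N = 0.083333; dx = sigma*sqrt(3*dt) = 0.205000
u = exp(dx) = 1.227525; d = 1/u = 0.814647
p_u = 0.150193, p_m = 0.666667, p_d = 0.183140
Discount per step: exp(-r*dt) = 0.999750
Stock lattice S(k, j) with j the centered position index:
  k=0: S(0,+0) = 1.0100
  k=1: S(1,-1) = 0.8228; S(1,+0) = 1.0100; S(1,+1) = 1.2398
  k=2: S(2,-2) = 0.6703; S(2,-1) = 0.8228; S(2,+0) = 1.0100; S(2,+1) = 1.2398; S(2,+2) = 1.5219
  k=3: S(3,-3) = 0.5460; S(3,-2) = 0.6703; S(3,-1) = 0.8228; S(3,+0) = 1.0100; S(3,+1) = 1.2398; S(3,+2) = 1.5219; S(3,+3) = 1.8682
Terminal payoffs V(N, j) = max(K - S_T, 0):
  V(3,-3) = 0.433953; V(3,-2) = 0.309713; V(3,-1) = 0.157206; V(3,+0) = 0.000000; V(3,+1) = 0.000000; V(3,+2) = 0.000000; V(3,+3) = 0.000000
Backward induction: V(k, j) = exp(-r*dt) * [p_u * V(k+1, j+1) + p_m * V(k+1, j) + p_d * V(k+1, j-1)]
  V(2,-2) = exp(-r*dt) * [p_u*0.157206 + p_m*0.309713 + p_d*0.433953] = 0.309484
  V(2,-1) = exp(-r*dt) * [p_u*0.000000 + p_m*0.157206 + p_d*0.309713] = 0.161485
  V(2,+0) = exp(-r*dt) * [p_u*0.000000 + p_m*0.000000 + p_d*0.157206] = 0.028784
  V(2,+1) = exp(-r*dt) * [p_u*0.000000 + p_m*0.000000 + p_d*0.000000] = 0.000000
  V(2,+2) = exp(-r*dt) * [p_u*0.000000 + p_m*0.000000 + p_d*0.000000] = 0.000000
  V(1,-1) = exp(-r*dt) * [p_u*0.028784 + p_m*0.161485 + p_d*0.309484] = 0.168616
  V(1,+0) = exp(-r*dt) * [p_u*0.000000 + p_m*0.028784 + p_d*0.161485] = 0.048751
  V(1,+1) = exp(-r*dt) * [p_u*0.000000 + p_m*0.000000 + p_d*0.028784] = 0.005270
  V(0,+0) = exp(-r*dt) * [p_u*0.005270 + p_m*0.048751 + p_d*0.168616] = 0.064157


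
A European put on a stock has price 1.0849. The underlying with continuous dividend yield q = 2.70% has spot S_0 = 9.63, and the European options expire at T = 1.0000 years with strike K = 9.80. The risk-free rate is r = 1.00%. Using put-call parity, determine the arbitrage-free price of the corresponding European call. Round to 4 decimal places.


Put-call parity: C - P = S_0 * exp(-qT) - K * exp(-rT).
S_0 * exp(-qT) = 9.6300 * 0.97336124 = 9.37346876
K * exp(-rT) = 9.8000 * 0.99004983 = 9.70248837
C = P + S*exp(-qT) - K*exp(-rT)
C = 1.0849 + 9.37346876 - 9.70248837 = 0.7559

Answer: Call price = 0.7559


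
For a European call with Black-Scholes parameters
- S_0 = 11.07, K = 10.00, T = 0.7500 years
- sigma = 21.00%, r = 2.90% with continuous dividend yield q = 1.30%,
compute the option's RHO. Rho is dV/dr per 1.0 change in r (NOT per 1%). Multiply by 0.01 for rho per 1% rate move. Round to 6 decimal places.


Answer: Rho = 5.161478

Derivation:
d1 = 0.7158656919; d2 = 0.5340003571
phi(d1) = 0.3087663683; exp(-qT) = 0.9902973771; exp(-rT) = 0.9784848257
N(d2) = 0.7033293565
Rho = K*T*exp(-rT)*N(d2) = 10.0000 * 0.7500 * 0.9784848257 * 0.7033293565 = 5.161478


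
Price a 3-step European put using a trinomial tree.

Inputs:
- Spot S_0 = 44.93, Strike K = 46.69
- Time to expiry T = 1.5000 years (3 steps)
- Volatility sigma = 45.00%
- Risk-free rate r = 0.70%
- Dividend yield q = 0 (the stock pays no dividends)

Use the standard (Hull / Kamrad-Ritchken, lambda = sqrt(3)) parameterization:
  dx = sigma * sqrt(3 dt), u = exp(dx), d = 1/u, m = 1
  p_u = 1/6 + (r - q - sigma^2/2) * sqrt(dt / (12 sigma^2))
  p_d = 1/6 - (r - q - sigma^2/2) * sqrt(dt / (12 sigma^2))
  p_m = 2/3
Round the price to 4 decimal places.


dt = T/N = 0.500000; dx = sigma*sqrt(3*dt) = 0.551135
u = exp(dx) = 1.735222; d = 1/u = 0.576295
p_u = 0.123914, p_m = 0.666667, p_d = 0.209419
Discount per step: exp(-r*dt) = 0.996506
Stock lattice S(k, j) with j the centered position index:
  k=0: S(0,+0) = 44.9300
  k=1: S(1,-1) = 25.8929; S(1,+0) = 44.9300; S(1,+1) = 77.9635
  k=2: S(2,-2) = 14.9220; S(2,-1) = 25.8929; S(2,+0) = 44.9300; S(2,+1) = 77.9635; S(2,+2) = 135.2840
  k=3: S(3,-3) = 8.5995; S(3,-2) = 14.9220; S(3,-1) = 25.8929; S(3,+0) = 44.9300; S(3,+1) = 77.9635; S(3,+2) = 135.2840; S(3,+3) = 234.7477
Terminal payoffs V(N, j) = max(K - S_T, 0):
  V(3,-3) = 38.090534; V(3,-2) = 31.768019; V(3,-1) = 20.797055; V(3,+0) = 1.760000; V(3,+1) = 0.000000; V(3,+2) = 0.000000; V(3,+3) = 0.000000
Backward induction: V(k, j) = exp(-r*dt) * [p_u * V(k+1, j+1) + p_m * V(k+1, j) + p_d * V(k+1, j-1)]
  V(2,-2) = exp(-r*dt) * [p_u*20.797055 + p_m*31.768019 + p_d*38.090534] = 31.621750
  V(2,-1) = exp(-r*dt) * [p_u*1.760000 + p_m*20.797055 + p_d*31.768019] = 20.663182
  V(2,+0) = exp(-r*dt) * [p_u*0.000000 + p_m*1.760000 + p_d*20.797055] = 5.509322
  V(2,+1) = exp(-r*dt) * [p_u*0.000000 + p_m*0.000000 + p_d*1.760000] = 0.367290
  V(2,+2) = exp(-r*dt) * [p_u*0.000000 + p_m*0.000000 + p_d*0.000000] = 0.000000
  V(1,-1) = exp(-r*dt) * [p_u*5.509322 + p_m*20.663182 + p_d*31.621750] = 21.006690
  V(1,+0) = exp(-r*dt) * [p_u*0.367290 + p_m*5.509322 + p_d*20.663182] = 8.017553
  V(1,+1) = exp(-r*dt) * [p_u*0.000000 + p_m*0.367290 + p_d*5.509322] = 1.393732
  V(0,+0) = exp(-r*dt) * [p_u*1.393732 + p_m*8.017553 + p_d*21.006690] = 9.882297

Answer: Price = V(0,0) = 9.8823


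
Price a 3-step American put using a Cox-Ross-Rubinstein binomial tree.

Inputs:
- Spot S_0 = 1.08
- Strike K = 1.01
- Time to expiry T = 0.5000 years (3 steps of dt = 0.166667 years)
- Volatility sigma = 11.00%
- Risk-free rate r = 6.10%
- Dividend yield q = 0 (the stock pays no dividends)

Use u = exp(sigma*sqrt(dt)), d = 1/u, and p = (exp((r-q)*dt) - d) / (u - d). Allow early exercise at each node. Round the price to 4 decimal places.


dt = T/N = 0.166667
u = exp(sigma*sqrt(dt)) = 1.045931; d = 1/u = 0.956086
p = (exp((r-q)*dt) - d) / (u - d) = 0.602510
Discount per step: exp(-r*dt) = 0.989885
Stock lattice S(k, i) with i counting down-moves:
  k=0: S(0,0) = 1.0800
  k=1: S(1,0) = 1.1296; S(1,1) = 1.0326
  k=2: S(2,0) = 1.1815; S(2,1) = 1.0800; S(2,2) = 0.9872
  k=3: S(3,0) = 1.2358; S(3,1) = 1.1296; S(3,2) = 1.0326; S(3,3) = 0.9439
Terminal payoffs V(N, i) = max(K - S_T, 0):
  V(3,0) = 0.000000; V(3,1) = 0.000000; V(3,2) = 0.000000; V(3,3) = 0.066124
Backward induction: V(k, i) = exp(-r*dt) * [p * V(k+1, i) + (1-p) * V(k+1, i+1)]; then take max(V_cont, immediate exercise) for American.
  V(2,0) = exp(-r*dt) * [p*0.000000 + (1-p)*0.000000] = 0.000000; exercise = 0.000000; V(2,0) = max -> 0.000000
  V(2,1) = exp(-r*dt) * [p*0.000000 + (1-p)*0.000000] = 0.000000; exercise = 0.000000; V(2,1) = max -> 0.000000
  V(2,2) = exp(-r*dt) * [p*0.000000 + (1-p)*0.066124] = 0.026018; exercise = 0.022771; V(2,2) = max -> 0.026018
  V(1,0) = exp(-r*dt) * [p*0.000000 + (1-p)*0.000000] = 0.000000; exercise = 0.000000; V(1,0) = max -> 0.000000
  V(1,1) = exp(-r*dt) * [p*0.000000 + (1-p)*0.026018] = 0.010237; exercise = 0.000000; V(1,1) = max -> 0.010237
  V(0,0) = exp(-r*dt) * [p*0.000000 + (1-p)*0.010237] = 0.004028; exercise = 0.000000; V(0,0) = max -> 0.004028

Answer: Price = V(0,0) = 0.0040


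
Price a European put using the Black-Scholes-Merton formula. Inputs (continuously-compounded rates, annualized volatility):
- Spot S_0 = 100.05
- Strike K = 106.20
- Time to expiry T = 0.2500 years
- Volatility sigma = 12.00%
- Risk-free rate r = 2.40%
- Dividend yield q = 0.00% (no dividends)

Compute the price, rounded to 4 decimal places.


Answer: Price = 6.1404

Derivation:
d1 = (ln(S/K) + (r - q + 0.5*sigma^2) * T) / (sigma * sqrt(T)) = -0.86423413
d2 = d1 - sigma * sqrt(T) = -0.92423413
exp(-rT) = 0.99401796; exp(-qT) = 1.00000000
P = K * exp(-rT) * N(-d2) - S_0 * exp(-qT) * N(-d1)
N(-d1) = 0.80627036; N(-d2) = 0.82231779
P = 106.2000 * 0.99401796 * 0.82231779 - 100.0500 * 1.00000000 * 0.80627036 = 6.1404


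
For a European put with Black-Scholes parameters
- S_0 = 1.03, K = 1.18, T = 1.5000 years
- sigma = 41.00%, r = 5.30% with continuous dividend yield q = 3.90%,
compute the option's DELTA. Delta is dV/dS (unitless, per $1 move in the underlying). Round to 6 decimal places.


d1 = 0.0221437134; d2 = -0.4800016839
phi(d1) = 0.3988444829; exp(-qT) = 0.9431782404; exp(-rT) = 0.9235780200
N(-d1) = 0.4911666584
Delta = -exp(-qT) * N(-d1) = -0.9431782404 * 0.4911666584 = -0.463258

Answer: Delta = -0.463258


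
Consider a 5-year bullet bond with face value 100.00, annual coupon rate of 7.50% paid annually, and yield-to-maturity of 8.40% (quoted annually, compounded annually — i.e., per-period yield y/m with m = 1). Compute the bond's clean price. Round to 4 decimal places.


Coupon per period c = face * coupon_rate / m = 7.500000
Periods per year m = 1; per-period yield y/m = 0.084000
Number of cashflows N = 5
Cashflows (t years, CF_t, discount factor 1/(1+y/m)^(m*t), PV):
  t = 1.0000: CF_t = 7.500000, DF = 0.922509, PV = 6.918819
  t = 2.0000: CF_t = 7.500000, DF = 0.851023, PV = 6.382675
  t = 3.0000: CF_t = 7.500000, DF = 0.785077, PV = 5.888076
  t = 4.0000: CF_t = 7.500000, DF = 0.724241, PV = 5.431805
  t = 5.0000: CF_t = 107.500000, DF = 0.668119, PV = 71.822754
Price P = sum_t PV_t = 96.444128

Answer: Price = 96.4441


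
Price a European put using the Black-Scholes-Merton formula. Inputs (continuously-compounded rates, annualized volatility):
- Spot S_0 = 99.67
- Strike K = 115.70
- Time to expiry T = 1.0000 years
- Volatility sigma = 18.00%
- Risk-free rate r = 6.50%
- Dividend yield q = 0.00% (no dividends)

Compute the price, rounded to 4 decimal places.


Answer: Price = 12.6335

Derivation:
d1 = (ln(S/K) + (r - q + 0.5*sigma^2) * T) / (sigma * sqrt(T)) = -0.37742170
d2 = d1 - sigma * sqrt(T) = -0.55742170
exp(-rT) = 0.93706746; exp(-qT) = 1.00000000
P = K * exp(-rT) * N(-d2) - S_0 * exp(-qT) * N(-d1)
N(-d1) = 0.64706988; N(-d2) = 0.71138033
P = 115.7000 * 0.93706746 * 0.71138033 - 99.6700 * 1.00000000 * 0.64706988 = 12.6335


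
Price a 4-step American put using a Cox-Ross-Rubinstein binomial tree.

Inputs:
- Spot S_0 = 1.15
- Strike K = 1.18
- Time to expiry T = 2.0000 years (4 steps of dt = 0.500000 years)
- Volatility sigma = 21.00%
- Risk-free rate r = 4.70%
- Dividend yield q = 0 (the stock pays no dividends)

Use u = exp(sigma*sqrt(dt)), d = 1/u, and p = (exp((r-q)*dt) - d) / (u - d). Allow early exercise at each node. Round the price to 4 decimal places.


dt = T/N = 0.500000
u = exp(sigma*sqrt(dt)) = 1.160084; d = 1/u = 0.862007
p = (exp((r-q)*dt) - d) / (u - d) = 0.542717
Discount per step: exp(-r*dt) = 0.976774
Stock lattice S(k, i) with i counting down-moves:
  k=0: S(0,0) = 1.1500
  k=1: S(1,0) = 1.3341; S(1,1) = 0.9913
  k=2: S(2,0) = 1.5477; S(2,1) = 1.1500; S(2,2) = 0.8545
  k=3: S(3,0) = 1.7954; S(3,1) = 1.3341; S(3,2) = 0.9913; S(3,3) = 0.7366
  k=4: S(4,0) = 2.0828; S(4,1) = 1.5477; S(4,2) = 1.1500; S(4,3) = 0.8545; S(4,4) = 0.6350
Terminal payoffs V(N, i) = max(K - S_T, 0):
  V(4,0) = 0.000000; V(4,1) = 0.000000; V(4,2) = 0.030000; V(4,3) = 0.325486; V(4,4) = 0.545049
Backward induction: V(k, i) = exp(-r*dt) * [p * V(k+1, i) + (1-p) * V(k+1, i+1)]; then take max(V_cont, immediate exercise) for American.
  V(3,0) = exp(-r*dt) * [p*0.000000 + (1-p)*0.000000] = 0.000000; exercise = 0.000000; V(3,0) = max -> 0.000000
  V(3,1) = exp(-r*dt) * [p*0.000000 + (1-p)*0.030000] = 0.013400; exercise = 0.000000; V(3,1) = max -> 0.013400
  V(3,2) = exp(-r*dt) * [p*0.030000 + (1-p)*0.325486] = 0.161286; exercise = 0.188692; V(3,2) = max -> 0.188692
  V(3,3) = exp(-r*dt) * [p*0.325486 + (1-p)*0.545049] = 0.415997; exercise = 0.443404; V(3,3) = max -> 0.443404
  V(2,0) = exp(-r*dt) * [p*0.000000 + (1-p)*0.013400] = 0.005985; exercise = 0.000000; V(2,0) = max -> 0.005985
  V(2,1) = exp(-r*dt) * [p*0.013400 + (1-p)*0.188692] = 0.091385; exercise = 0.030000; V(2,1) = max -> 0.091385
  V(2,2) = exp(-r*dt) * [p*0.188692 + (1-p)*0.443404] = 0.298080; exercise = 0.325486; V(2,2) = max -> 0.325486
  V(1,0) = exp(-r*dt) * [p*0.005985 + (1-p)*0.091385] = 0.043991; exercise = 0.000000; V(1,0) = max -> 0.043991
  V(1,1) = exp(-r*dt) * [p*0.091385 + (1-p)*0.325486] = 0.193827; exercise = 0.188692; V(1,1) = max -> 0.193827
  V(0,0) = exp(-r*dt) * [p*0.043991 + (1-p)*0.193827] = 0.109895; exercise = 0.030000; V(0,0) = max -> 0.109895

Answer: Price = V(0,0) = 0.1099


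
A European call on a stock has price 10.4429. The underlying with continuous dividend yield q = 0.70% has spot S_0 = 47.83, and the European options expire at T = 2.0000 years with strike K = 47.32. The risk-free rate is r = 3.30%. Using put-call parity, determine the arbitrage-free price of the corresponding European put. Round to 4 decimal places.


Answer: Put price = 7.5756

Derivation:
Put-call parity: C - P = S_0 * exp(-qT) - K * exp(-rT).
S_0 * exp(-qT) = 47.8300 * 0.98609754 = 47.16504554
K * exp(-rT) = 47.3200 * 0.93613086 = 44.29771250
P = C - S*exp(-qT) + K*exp(-rT)
P = 10.4429 - 47.16504554 + 44.29771250 = 7.5756


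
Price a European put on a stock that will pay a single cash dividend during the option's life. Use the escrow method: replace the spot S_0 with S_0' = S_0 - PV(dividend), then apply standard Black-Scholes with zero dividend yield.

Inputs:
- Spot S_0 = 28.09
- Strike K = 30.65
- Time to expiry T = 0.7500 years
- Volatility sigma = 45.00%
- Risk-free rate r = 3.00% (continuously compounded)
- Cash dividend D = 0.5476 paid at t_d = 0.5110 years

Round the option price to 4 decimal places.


Answer: Price = 5.7535

Derivation:
PV(D) = D * exp(-r * t_d) = 0.5476 * 0.98478691 = 0.53926931
S_0' = S_0 - PV(D) = 28.0900 - 0.53926931 = 27.55073069
d1 = (ln(S_0'/K) + (r + sigma^2/2)*T) / (sigma*sqrt(T)) = -0.02095423
d2 = d1 - sigma*sqrt(T) = -0.41066567
exp(-rT) = 0.97775124
N(-d1) = 0.50835892; N(-d2) = 0.65934115
P = K * exp(-rT) * N(-d2) - S_0' * N(-d1) = 30.6500 * 0.97775124 * 0.65934115 - 27.55073069 * 0.50835892 = 5.7535


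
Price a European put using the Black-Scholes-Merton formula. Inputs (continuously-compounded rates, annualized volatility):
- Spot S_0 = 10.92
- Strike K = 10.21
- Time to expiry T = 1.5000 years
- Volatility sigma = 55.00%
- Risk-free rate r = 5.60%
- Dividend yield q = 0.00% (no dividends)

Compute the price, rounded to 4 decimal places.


d1 = (ln(S/K) + (r - q + 0.5*sigma^2) * T) / (sigma * sqrt(T)) = 0.56130924
d2 = d1 - sigma * sqrt(T) = -0.11230044
exp(-rT) = 0.91943126; exp(-qT) = 1.00000000
P = K * exp(-rT) * N(-d2) - S_0 * exp(-qT) * N(-d1)
N(-d1) = 0.28729337; N(-d2) = 0.54470740
P = 10.2100 * 0.91943126 * 0.54470740 - 10.9200 * 1.00000000 * 0.28729337 = 1.9761

Answer: Price = 1.9761


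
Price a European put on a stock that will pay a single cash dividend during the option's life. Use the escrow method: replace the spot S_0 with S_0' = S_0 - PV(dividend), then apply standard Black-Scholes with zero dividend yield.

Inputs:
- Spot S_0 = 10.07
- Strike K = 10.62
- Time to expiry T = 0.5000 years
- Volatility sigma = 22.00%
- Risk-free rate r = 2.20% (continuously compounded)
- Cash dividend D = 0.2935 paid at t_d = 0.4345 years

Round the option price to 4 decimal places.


Answer: Price = 1.0561

Derivation:
PV(D) = D * exp(-r * t_d) = 0.2935 * 0.99048654 = 0.29070780
S_0' = S_0 - PV(D) = 10.0700 - 0.29070780 = 9.77929220
d1 = (ln(S_0'/K) + (r + sigma^2/2)*T) / (sigma*sqrt(T)) = -0.38165707
d2 = d1 - sigma*sqrt(T) = -0.53722056
exp(-rT) = 0.98906028
N(-d1) = 0.64864213; N(-d2) = 0.70444237
P = K * exp(-rT) * N(-d2) - S_0' * N(-d1) = 10.6200 * 0.98906028 * 0.70444237 - 9.77929220 * 0.64864213 = 1.0561


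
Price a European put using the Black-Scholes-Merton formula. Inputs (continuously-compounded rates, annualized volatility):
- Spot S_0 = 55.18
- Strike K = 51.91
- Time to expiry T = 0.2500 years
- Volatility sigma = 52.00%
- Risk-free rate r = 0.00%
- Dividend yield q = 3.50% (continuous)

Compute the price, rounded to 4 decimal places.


d1 = (ln(S/K) + (r - q + 0.5*sigma^2) * T) / (sigma * sqrt(T)) = 0.33130430
d2 = d1 - sigma * sqrt(T) = 0.07130430
exp(-rT) = 1.00000000; exp(-qT) = 0.99128817
P = K * exp(-rT) * N(-d2) - S_0 * exp(-qT) * N(-d1)
N(-d1) = 0.37020732; N(-d2) = 0.47157779
P = 51.9100 * 1.00000000 * 0.47157779 - 55.1800 * 0.99128817 * 0.37020732 = 4.2295

Answer: Price = 4.2295


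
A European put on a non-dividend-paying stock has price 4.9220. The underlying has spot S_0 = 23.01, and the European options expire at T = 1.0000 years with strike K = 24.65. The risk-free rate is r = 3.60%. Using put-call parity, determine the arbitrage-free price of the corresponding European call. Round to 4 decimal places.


Put-call parity: C - P = S_0 * exp(-qT) - K * exp(-rT).
S_0 * exp(-qT) = 23.0100 * 1.00000000 = 23.01000000
K * exp(-rT) = 24.6500 * 0.96464029 = 23.77838323
C = P + S*exp(-qT) - K*exp(-rT)
C = 4.9220 + 23.01000000 - 23.77838323 = 4.1536

Answer: Call price = 4.1536


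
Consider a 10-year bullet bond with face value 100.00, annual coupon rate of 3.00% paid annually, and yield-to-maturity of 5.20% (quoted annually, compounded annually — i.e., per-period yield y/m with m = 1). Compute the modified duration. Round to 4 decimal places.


Coupon per period c = face * coupon_rate / m = 3.000000
Periods per year m = 1; per-period yield y/m = 0.052000
Number of cashflows N = 10
Cashflows (t years, CF_t, discount factor 1/(1+y/m)^(m*t), PV):
  t = 1.0000: CF_t = 3.000000, DF = 0.950570, PV = 2.851711
  t = 2.0000: CF_t = 3.000000, DF = 0.903584, PV = 2.710752
  t = 3.0000: CF_t = 3.000000, DF = 0.858920, PV = 2.576760
  t = 4.0000: CF_t = 3.000000, DF = 0.816464, PV = 2.449392
  t = 5.0000: CF_t = 3.000000, DF = 0.776106, PV = 2.328319
  t = 6.0000: CF_t = 3.000000, DF = 0.737744, PV = 2.213231
  t = 7.0000: CF_t = 3.000000, DF = 0.701277, PV = 2.103832
  t = 8.0000: CF_t = 3.000000, DF = 0.666613, PV = 1.999840
  t = 9.0000: CF_t = 3.000000, DF = 0.633663, PV = 1.900989
  t = 10.0000: CF_t = 103.000000, DF = 0.602341, PV = 62.041148
Price P = sum_t PV_t = 83.175976
First compute Macaulay numerator sum_t t * PV_t:
  t * PV_t at t = 1.0000: 2.851711
  t * PV_t at t = 2.0000: 5.421504
  t * PV_t at t = 3.0000: 7.730281
  t * PV_t at t = 4.0000: 9.797568
  t * PV_t at t = 5.0000: 11.641597
  t * PV_t at t = 6.0000: 13.279388
  t * PV_t at t = 7.0000: 14.726825
  t * PV_t at t = 8.0000: 15.998723
  t * PV_t at t = 9.0000: 17.108901
  t * PV_t at t = 10.0000: 620.411482
Macaulay duration D = 718.967979 / 83.175976 = 8.643938
Modified duration = D / (1 + y/m) = 8.643938 / (1 + 0.052000) = 8.216671

Answer: Modified duration = 8.2167


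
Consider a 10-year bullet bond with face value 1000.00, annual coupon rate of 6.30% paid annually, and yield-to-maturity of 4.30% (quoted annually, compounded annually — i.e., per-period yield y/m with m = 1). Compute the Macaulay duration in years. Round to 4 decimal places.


Coupon per period c = face * coupon_rate / m = 63.000000
Periods per year m = 1; per-period yield y/m = 0.043000
Number of cashflows N = 10
Cashflows (t years, CF_t, discount factor 1/(1+y/m)^(m*t), PV):
  t = 1.0000: CF_t = 63.000000, DF = 0.958773, PV = 60.402685
  t = 2.0000: CF_t = 63.000000, DF = 0.919245, PV = 57.912449
  t = 3.0000: CF_t = 63.000000, DF = 0.881347, PV = 55.524879
  t = 4.0000: CF_t = 63.000000, DF = 0.845012, PV = 53.235743
  t = 5.0000: CF_t = 63.000000, DF = 0.810174, PV = 51.040980
  t = 6.0000: CF_t = 63.000000, DF = 0.776773, PV = 48.936702
  t = 7.0000: CF_t = 63.000000, DF = 0.744749, PV = 46.919178
  t = 8.0000: CF_t = 63.000000, DF = 0.714045, PV = 44.984830
  t = 9.0000: CF_t = 63.000000, DF = 0.684607, PV = 43.130230
  t = 10.0000: CF_t = 1063.000000, DF = 0.656382, PV = 697.734472
Price P = sum_t PV_t = 1159.822148
Macaulay numerator sum_t t * PV_t:
  t * PV_t at t = 1.0000: 60.402685
  t * PV_t at t = 2.0000: 115.824898
  t * PV_t at t = 3.0000: 166.574638
  t * PV_t at t = 4.0000: 212.942970
  t * PV_t at t = 5.0000: 255.204902
  t * PV_t at t = 6.0000: 293.620213
  t * PV_t at t = 7.0000: 328.434243
  t * PV_t at t = 8.0000: 359.878639
  t * PV_t at t = 9.0000: 388.172070
  t * PV_t at t = 10.0000: 6977.344723
Macaulay duration D = (sum_t t * PV_t) / P = 9158.399980 / 1159.822148 = 7.896383

Answer: Macaulay duration = 7.8964 years


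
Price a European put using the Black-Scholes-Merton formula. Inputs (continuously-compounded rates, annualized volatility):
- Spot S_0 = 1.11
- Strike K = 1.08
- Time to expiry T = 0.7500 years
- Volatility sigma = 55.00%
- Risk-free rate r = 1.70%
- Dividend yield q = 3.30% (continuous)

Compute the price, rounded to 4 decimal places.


d1 = (ln(S/K) + (r - q + 0.5*sigma^2) * T) / (sigma * sqrt(T)) = 0.27048645
d2 = d1 - sigma * sqrt(T) = -0.20582752
exp(-rT) = 0.98733094; exp(-qT) = 0.97555377
P = K * exp(-rT) * N(-d2) - S_0 * exp(-qT) * N(-d1)
N(-d1) = 0.39339302; N(-d2) = 0.58153718
P = 1.0800 * 0.98733094 * 0.58153718 - 1.1100 * 0.97555377 * 0.39339302 = 0.1941

Answer: Price = 0.1941


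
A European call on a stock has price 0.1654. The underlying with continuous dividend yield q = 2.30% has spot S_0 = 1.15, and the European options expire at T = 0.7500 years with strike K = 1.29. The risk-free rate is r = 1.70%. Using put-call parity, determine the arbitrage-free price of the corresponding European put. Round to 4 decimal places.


Put-call parity: C - P = S_0 * exp(-qT) - K * exp(-rT).
S_0 * exp(-qT) = 1.1500 * 0.98289793 = 1.13033262
K * exp(-rT) = 1.2900 * 0.98733094 = 1.27365691
P = C - S*exp(-qT) + K*exp(-rT)
P = 0.1654 - 1.13033262 + 1.27365691 = 0.3087

Answer: Put price = 0.3087


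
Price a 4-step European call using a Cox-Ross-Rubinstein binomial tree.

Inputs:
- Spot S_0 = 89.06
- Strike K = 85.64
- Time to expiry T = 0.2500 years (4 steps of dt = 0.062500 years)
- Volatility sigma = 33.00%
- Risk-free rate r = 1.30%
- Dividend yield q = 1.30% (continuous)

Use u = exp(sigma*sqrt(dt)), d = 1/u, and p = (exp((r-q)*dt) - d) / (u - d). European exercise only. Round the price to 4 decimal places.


Answer: Price = V(0,0) = 7.7226

Derivation:
dt = T/N = 0.062500
u = exp(sigma*sqrt(dt)) = 1.085999; d = 1/u = 0.920811
p = (exp((r-q)*dt) - d) / (u - d) = 0.479387
Discount per step: exp(-r*dt) = 0.999188
Stock lattice S(k, i) with i counting down-moves:
  k=0: S(0,0) = 89.0600
  k=1: S(1,0) = 96.7190; S(1,1) = 82.0075
  k=2: S(2,0) = 105.0368; S(2,1) = 89.0600; S(2,2) = 75.5134
  k=3: S(3,0) = 114.0698; S(3,1) = 96.7190; S(3,2) = 82.0075; S(3,3) = 69.5336
  k=4: S(4,0) = 123.8796; S(4,1) = 105.0368; S(4,2) = 89.0600; S(4,3) = 75.5134; S(4,4) = 64.0273
Terminal payoffs V(N, i) = max(S_T - K, 0):
  V(4,0) = 38.239622; V(4,1) = 19.396751; V(4,2) = 3.420000; V(4,3) = 0.000000; V(4,4) = 0.000000
Backward induction: V(k, i) = exp(-r*dt) * [p * V(k+1, i) + (1-p) * V(k+1, i+1)].
  V(3,0) = exp(-r*dt) * [p*38.239622 + (1-p)*19.396751] = 28.406683
  V(3,1) = exp(-r*dt) * [p*19.396751 + (1-p)*3.420000] = 11.070044
  V(3,2) = exp(-r*dt) * [p*3.420000 + (1-p)*0.000000] = 1.638171
  V(3,3) = exp(-r*dt) * [p*0.000000 + (1-p)*0.000000] = 0.000000
  V(2,0) = exp(-r*dt) * [p*28.406683 + (1-p)*11.070044] = 19.365257
  V(2,1) = exp(-r*dt) * [p*11.070044 + (1-p)*1.638171] = 6.154683
  V(2,2) = exp(-r*dt) * [p*1.638171 + (1-p)*0.000000] = 0.784680
  V(1,0) = exp(-r*dt) * [p*19.365257 + (1-p)*6.154683] = 12.477514
  V(1,1) = exp(-r*dt) * [p*6.154683 + (1-p)*0.784680] = 3.356259
  V(0,0) = exp(-r*dt) * [p*12.477514 + (1-p)*3.356259] = 7.722590


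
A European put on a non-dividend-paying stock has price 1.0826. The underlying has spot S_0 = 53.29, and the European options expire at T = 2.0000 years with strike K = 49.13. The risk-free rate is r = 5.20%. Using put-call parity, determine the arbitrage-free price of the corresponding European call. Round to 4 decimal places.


Answer: Call price = 10.0954

Derivation:
Put-call parity: C - P = S_0 * exp(-qT) - K * exp(-rT).
S_0 * exp(-qT) = 53.2900 * 1.00000000 = 53.29000000
K * exp(-rT) = 49.1300 * 0.90122530 = 44.27719886
C = P + S*exp(-qT) - K*exp(-rT)
C = 1.0826 + 53.29000000 - 44.27719886 = 10.0954


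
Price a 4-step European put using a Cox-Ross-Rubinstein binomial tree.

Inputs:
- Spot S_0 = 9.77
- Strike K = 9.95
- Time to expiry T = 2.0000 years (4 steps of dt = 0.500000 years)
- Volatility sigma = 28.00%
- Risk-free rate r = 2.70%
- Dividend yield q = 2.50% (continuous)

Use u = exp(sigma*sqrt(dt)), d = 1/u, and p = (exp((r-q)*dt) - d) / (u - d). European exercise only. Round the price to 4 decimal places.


Answer: Price = V(0,0) = 1.4785

Derivation:
dt = T/N = 0.500000
u = exp(sigma*sqrt(dt)) = 1.218950; d = 1/u = 0.820378
p = (exp((r-q)*dt) - d) / (u - d) = 0.453174
Discount per step: exp(-r*dt) = 0.986591
Stock lattice S(k, i) with i counting down-moves:
  k=0: S(0,0) = 9.7700
  k=1: S(1,0) = 11.9091; S(1,1) = 8.0151
  k=2: S(2,0) = 14.5166; S(2,1) = 9.7700; S(2,2) = 6.5754
  k=3: S(3,0) = 17.6951; S(3,1) = 11.9091; S(3,2) = 8.0151; S(3,3) = 5.3943
  k=4: S(4,0) = 21.5694; S(4,1) = 14.5166; S(4,2) = 9.7700; S(4,3) = 6.5754; S(4,4) = 4.4254
Terminal payoffs V(N, i) = max(K - S_T, 0):
  V(4,0) = 0.000000; V(4,1) = 0.000000; V(4,2) = 0.180000; V(4,3) = 3.374592; V(4,4) = 5.524617
Backward induction: V(k, i) = exp(-r*dt) * [p * V(k+1, i) + (1-p) * V(k+1, i+1)].
  V(3,0) = exp(-r*dt) * [p*0.000000 + (1-p)*0.000000] = 0.000000
  V(3,1) = exp(-r*dt) * [p*0.000000 + (1-p)*0.180000] = 0.097109
  V(3,2) = exp(-r*dt) * [p*0.180000 + (1-p)*3.374592] = 1.901048
  V(3,3) = exp(-r*dt) * [p*3.374592 + (1-p)*5.524617] = 4.489266
  V(2,0) = exp(-r*dt) * [p*0.000000 + (1-p)*0.097109] = 0.052390
  V(2,1) = exp(-r*dt) * [p*0.097109 + (1-p)*1.901048] = 1.069021
  V(2,2) = exp(-r*dt) * [p*1.901048 + (1-p)*4.489266] = 3.271884
  V(1,0) = exp(-r*dt) * [p*0.052390 + (1-p)*1.069021] = 0.600153
  V(1,1) = exp(-r*dt) * [p*1.069021 + (1-p)*3.271884] = 2.243116
  V(0,0) = exp(-r*dt) * [p*0.600153 + (1-p)*2.243116] = 1.478474


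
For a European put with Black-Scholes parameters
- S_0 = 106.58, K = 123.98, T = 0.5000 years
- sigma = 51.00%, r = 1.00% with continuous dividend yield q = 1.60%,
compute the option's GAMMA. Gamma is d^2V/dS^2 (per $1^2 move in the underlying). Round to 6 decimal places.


d1 = -0.2473470208; d2 = -0.6079714792
phi(d1) = 0.3869232958; exp(-qT) = 0.9920319148; exp(-rT) = 0.9950124792
Gamma = exp(-qT) * phi(d1) / (S * sigma * sqrt(T)) = 0.9920319148 * 0.3869232958 / (106.5800 * 0.5100 * 0.7071067812) = 0.009987

Answer: Gamma = 0.009987


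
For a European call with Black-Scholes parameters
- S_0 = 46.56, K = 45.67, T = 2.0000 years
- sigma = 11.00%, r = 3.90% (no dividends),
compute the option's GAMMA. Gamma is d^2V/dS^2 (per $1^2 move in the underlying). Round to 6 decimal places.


Answer: Gamma = 0.043013

Derivation:
d1 = 0.7032509679; d2 = 0.5476874761
phi(d1) = 0.3115425057; exp(-qT) = 1.0000000000; exp(-rT) = 0.9249644265
Gamma = exp(-qT) * phi(d1) / (S * sigma * sqrt(T)) = 1.0000000000 * 0.3115425057 / (46.5600 * 0.1100 * 1.4142135624) = 0.043013


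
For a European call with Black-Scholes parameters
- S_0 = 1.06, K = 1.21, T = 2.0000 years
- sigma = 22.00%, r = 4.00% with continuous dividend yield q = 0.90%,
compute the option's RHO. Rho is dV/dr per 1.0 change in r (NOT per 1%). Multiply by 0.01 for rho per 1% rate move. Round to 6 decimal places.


Answer: Rho = 0.784893

Derivation:
d1 = -0.0705546373; d2 = -0.3816816210
phi(d1) = 0.3979505564; exp(-qT) = 0.9821610324; exp(-rT) = 0.9231163464
N(d2) = 0.3513487671
Rho = K*T*exp(-rT)*N(d2) = 1.2100 * 2.0000 * 0.9231163464 * 0.3513487671 = 0.784893


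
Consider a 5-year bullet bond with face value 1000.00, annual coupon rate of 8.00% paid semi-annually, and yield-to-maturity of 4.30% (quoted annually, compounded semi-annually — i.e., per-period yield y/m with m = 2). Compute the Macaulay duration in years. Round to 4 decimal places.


Answer: Macaulay duration = 4.2846 years

Derivation:
Coupon per period c = face * coupon_rate / m = 40.000000
Periods per year m = 2; per-period yield y/m = 0.021500
Number of cashflows N = 10
Cashflows (t years, CF_t, discount factor 1/(1+y/m)^(m*t), PV):
  t = 0.5000: CF_t = 40.000000, DF = 0.978953, PV = 39.158101
  t = 1.0000: CF_t = 40.000000, DF = 0.958348, PV = 38.333922
  t = 1.5000: CF_t = 40.000000, DF = 0.938177, PV = 37.527089
  t = 2.0000: CF_t = 40.000000, DF = 0.918431, PV = 36.737238
  t = 2.5000: CF_t = 40.000000, DF = 0.899100, PV = 35.964012
  t = 3.0000: CF_t = 40.000000, DF = 0.880177, PV = 35.207060
  t = 3.5000: CF_t = 40.000000, DF = 0.861651, PV = 34.466041
  t = 4.0000: CF_t = 40.000000, DF = 0.843515, PV = 33.740617
  t = 4.5000: CF_t = 40.000000, DF = 0.825762, PV = 33.030462
  t = 5.0000: CF_t = 1040.000000, DF = 0.808381, PV = 840.716613
Price P = sum_t PV_t = 1164.881156
Macaulay numerator sum_t t * PV_t:
  t * PV_t at t = 0.5000: 19.579050
  t * PV_t at t = 1.0000: 38.333922
  t * PV_t at t = 1.5000: 56.290634
  t * PV_t at t = 2.0000: 73.474477
  t * PV_t at t = 2.5000: 89.910031
  t * PV_t at t = 3.0000: 105.621181
  t * PV_t at t = 3.5000: 120.631142
  t * PV_t at t = 4.0000: 134.962469
  t * PV_t at t = 4.5000: 148.637080
  t * PV_t at t = 5.0000: 4203.583067
Macaulay duration D = (sum_t t * PV_t) / P = 4991.023053 / 1164.881156 = 4.284577


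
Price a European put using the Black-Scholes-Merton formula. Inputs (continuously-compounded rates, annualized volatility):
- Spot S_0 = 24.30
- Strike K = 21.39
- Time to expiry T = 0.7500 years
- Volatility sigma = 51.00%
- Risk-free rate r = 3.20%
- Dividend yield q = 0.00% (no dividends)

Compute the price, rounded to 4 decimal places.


d1 = (ln(S/K) + (r - q + 0.5*sigma^2) * T) / (sigma * sqrt(T)) = 0.56397007
d2 = d1 - sigma * sqrt(T) = 0.12229711
exp(-rT) = 0.97628571; exp(-qT) = 1.00000000
P = K * exp(-rT) * N(-d2) - S_0 * exp(-qT) * N(-d1)
N(-d1) = 0.28638725; N(-d2) = 0.45133186
P = 21.3900 * 0.97628571 * 0.45133186 - 24.3000 * 1.00000000 * 0.28638725 = 2.4658

Answer: Price = 2.4658


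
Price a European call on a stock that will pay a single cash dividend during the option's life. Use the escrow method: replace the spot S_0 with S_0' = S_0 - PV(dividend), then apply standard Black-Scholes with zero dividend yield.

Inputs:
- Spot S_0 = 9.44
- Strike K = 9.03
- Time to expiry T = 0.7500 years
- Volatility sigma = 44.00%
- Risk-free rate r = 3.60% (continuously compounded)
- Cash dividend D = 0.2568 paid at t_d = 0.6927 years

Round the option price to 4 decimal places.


PV(D) = D * exp(-r * t_d) = 0.2568 * 0.97537116 = 0.25047531
S_0' = S_0 - PV(D) = 9.4400 - 0.25047531 = 9.18952469
d1 = (ln(S_0'/K) + (r + sigma^2/2)*T) / (sigma*sqrt(T)) = 0.30733889
d2 = d1 - sigma*sqrt(T) = -0.07371229
exp(-rT) = 0.97336124
N(d1) = 0.62070728; N(d2) = 0.47061966
C = S_0' * N(d1) - K * exp(-rT) * N(d2) = 9.18952469 * 0.62070728 - 9.0300 * 0.97336124 * 0.47061966 = 1.5675

Answer: Price = 1.5675
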